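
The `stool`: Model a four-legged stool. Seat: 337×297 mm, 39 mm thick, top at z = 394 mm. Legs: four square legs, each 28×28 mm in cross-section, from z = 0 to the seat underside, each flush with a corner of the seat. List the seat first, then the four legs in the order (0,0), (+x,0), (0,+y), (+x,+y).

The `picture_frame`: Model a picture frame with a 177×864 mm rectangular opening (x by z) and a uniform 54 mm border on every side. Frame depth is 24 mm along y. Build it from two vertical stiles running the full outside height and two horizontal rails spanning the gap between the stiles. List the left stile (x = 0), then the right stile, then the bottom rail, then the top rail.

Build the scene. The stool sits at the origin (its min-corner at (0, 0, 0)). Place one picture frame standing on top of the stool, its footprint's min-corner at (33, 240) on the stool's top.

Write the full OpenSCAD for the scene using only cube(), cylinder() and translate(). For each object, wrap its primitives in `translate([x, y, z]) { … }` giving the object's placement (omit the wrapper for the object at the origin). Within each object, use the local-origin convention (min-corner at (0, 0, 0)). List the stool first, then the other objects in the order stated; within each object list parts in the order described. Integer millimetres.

translate([0, 0, 355]) cube([337, 297, 39]);
cube([28, 28, 355]);
translate([309, 0, 0]) cube([28, 28, 355]);
translate([0, 269, 0]) cube([28, 28, 355]);
translate([309, 269, 0]) cube([28, 28, 355]);
translate([33, 240, 394]) {
  cube([54, 24, 972]);
  translate([231, 0, 0]) cube([54, 24, 972]);
  translate([54, 0, 0]) cube([177, 24, 54]);
  translate([54, 0, 918]) cube([177, 24, 54]);
}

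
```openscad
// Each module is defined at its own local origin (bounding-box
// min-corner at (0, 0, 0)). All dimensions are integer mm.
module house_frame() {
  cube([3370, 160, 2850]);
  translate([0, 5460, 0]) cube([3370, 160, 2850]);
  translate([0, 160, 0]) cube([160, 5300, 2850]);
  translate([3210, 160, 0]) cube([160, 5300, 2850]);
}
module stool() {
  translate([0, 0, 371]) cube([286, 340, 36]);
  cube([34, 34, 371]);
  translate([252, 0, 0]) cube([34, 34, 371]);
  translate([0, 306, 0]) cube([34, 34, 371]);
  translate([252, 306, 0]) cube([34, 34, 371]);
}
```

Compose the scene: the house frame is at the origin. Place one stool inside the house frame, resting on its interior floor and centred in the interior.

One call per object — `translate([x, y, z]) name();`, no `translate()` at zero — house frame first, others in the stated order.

house_frame();
translate([1542, 2640, 0]) stool();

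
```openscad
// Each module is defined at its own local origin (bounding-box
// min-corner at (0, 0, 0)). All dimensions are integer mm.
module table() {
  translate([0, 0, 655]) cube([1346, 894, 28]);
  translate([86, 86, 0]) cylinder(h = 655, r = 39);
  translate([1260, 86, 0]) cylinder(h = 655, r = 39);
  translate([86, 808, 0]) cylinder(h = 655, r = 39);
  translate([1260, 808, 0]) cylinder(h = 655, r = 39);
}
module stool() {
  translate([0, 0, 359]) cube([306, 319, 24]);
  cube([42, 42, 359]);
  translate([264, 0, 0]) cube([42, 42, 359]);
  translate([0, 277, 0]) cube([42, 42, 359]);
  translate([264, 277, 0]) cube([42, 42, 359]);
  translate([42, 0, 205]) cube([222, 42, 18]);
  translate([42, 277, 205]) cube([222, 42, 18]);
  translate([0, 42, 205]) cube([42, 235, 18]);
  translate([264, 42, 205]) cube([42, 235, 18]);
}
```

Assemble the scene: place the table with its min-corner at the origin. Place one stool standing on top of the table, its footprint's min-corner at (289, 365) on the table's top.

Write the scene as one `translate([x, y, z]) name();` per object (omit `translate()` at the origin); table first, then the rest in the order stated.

table();
translate([289, 365, 683]) stool();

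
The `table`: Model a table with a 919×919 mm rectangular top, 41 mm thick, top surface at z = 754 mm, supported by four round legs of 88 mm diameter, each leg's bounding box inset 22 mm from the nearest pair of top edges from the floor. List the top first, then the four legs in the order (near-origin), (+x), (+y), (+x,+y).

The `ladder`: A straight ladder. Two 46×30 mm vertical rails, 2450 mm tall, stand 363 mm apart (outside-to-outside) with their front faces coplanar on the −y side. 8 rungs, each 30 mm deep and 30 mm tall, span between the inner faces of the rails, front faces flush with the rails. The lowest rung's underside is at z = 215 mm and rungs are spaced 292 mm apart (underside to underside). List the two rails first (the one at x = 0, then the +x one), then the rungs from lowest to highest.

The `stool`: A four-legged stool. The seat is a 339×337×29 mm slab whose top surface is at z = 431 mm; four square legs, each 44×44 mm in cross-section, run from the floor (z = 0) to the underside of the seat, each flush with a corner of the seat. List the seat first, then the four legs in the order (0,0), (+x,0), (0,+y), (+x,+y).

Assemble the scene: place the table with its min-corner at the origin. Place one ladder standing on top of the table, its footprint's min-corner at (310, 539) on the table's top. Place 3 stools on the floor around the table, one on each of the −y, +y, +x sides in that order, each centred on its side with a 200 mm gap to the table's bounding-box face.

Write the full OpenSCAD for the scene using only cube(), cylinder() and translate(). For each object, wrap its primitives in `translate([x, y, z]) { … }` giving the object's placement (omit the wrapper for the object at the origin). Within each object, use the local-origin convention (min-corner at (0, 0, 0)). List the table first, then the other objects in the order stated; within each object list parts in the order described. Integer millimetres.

translate([0, 0, 713]) cube([919, 919, 41]);
translate([66, 66, 0]) cylinder(h = 713, r = 44);
translate([853, 66, 0]) cylinder(h = 713, r = 44);
translate([66, 853, 0]) cylinder(h = 713, r = 44);
translate([853, 853, 0]) cylinder(h = 713, r = 44);
translate([310, 539, 754]) {
  cube([46, 30, 2450]);
  translate([317, 0, 0]) cube([46, 30, 2450]);
  translate([46, 0, 215]) cube([271, 30, 30]);
  translate([46, 0, 507]) cube([271, 30, 30]);
  translate([46, 0, 799]) cube([271, 30, 30]);
  translate([46, 0, 1091]) cube([271, 30, 30]);
  translate([46, 0, 1383]) cube([271, 30, 30]);
  translate([46, 0, 1675]) cube([271, 30, 30]);
  translate([46, 0, 1967]) cube([271, 30, 30]);
  translate([46, 0, 2259]) cube([271, 30, 30]);
}
translate([290, -537, 0]) {
  translate([0, 0, 402]) cube([339, 337, 29]);
  cube([44, 44, 402]);
  translate([295, 0, 0]) cube([44, 44, 402]);
  translate([0, 293, 0]) cube([44, 44, 402]);
  translate([295, 293, 0]) cube([44, 44, 402]);
}
translate([290, 1119, 0]) {
  translate([0, 0, 402]) cube([339, 337, 29]);
  cube([44, 44, 402]);
  translate([295, 0, 0]) cube([44, 44, 402]);
  translate([0, 293, 0]) cube([44, 44, 402]);
  translate([295, 293, 0]) cube([44, 44, 402]);
}
translate([1119, 291, 0]) {
  translate([0, 0, 402]) cube([339, 337, 29]);
  cube([44, 44, 402]);
  translate([295, 0, 0]) cube([44, 44, 402]);
  translate([0, 293, 0]) cube([44, 44, 402]);
  translate([295, 293, 0]) cube([44, 44, 402]);
}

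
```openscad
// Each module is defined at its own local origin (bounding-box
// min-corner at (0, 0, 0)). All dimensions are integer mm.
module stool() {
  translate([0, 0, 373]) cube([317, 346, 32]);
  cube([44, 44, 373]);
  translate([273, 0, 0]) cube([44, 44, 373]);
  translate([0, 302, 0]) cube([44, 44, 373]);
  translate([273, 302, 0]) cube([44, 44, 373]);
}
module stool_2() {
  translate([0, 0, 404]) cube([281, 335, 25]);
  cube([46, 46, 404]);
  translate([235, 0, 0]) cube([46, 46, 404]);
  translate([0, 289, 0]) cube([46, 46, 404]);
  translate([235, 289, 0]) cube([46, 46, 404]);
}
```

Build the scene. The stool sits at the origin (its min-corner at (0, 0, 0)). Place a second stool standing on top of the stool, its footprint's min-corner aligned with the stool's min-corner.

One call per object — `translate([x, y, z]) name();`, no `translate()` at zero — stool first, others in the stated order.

stool();
translate([0, 0, 405]) stool_2();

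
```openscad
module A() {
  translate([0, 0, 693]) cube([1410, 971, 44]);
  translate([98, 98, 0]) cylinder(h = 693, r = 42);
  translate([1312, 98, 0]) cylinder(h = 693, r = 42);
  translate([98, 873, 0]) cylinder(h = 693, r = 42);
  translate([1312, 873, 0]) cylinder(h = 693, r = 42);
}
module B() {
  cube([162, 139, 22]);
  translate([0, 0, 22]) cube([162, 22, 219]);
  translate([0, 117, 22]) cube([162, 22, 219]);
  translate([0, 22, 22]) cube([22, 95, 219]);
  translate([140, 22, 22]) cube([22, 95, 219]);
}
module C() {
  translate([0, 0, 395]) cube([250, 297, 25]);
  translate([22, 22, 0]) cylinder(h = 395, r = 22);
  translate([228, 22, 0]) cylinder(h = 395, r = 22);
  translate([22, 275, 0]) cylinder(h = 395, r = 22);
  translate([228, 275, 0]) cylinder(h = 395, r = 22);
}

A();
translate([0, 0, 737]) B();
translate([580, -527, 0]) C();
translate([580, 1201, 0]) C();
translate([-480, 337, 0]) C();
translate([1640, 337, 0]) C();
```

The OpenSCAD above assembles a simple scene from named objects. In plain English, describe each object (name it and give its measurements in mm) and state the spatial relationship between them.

A is a table with a 1410×971 mm rectangular top, 44 mm thick, top surface at z = 737 mm, supported by four round legs of 84 mm diameter, each leg's bounding box inset 56 mm from the nearest pair of top edges, running from the floor.

B is an open-topped rectangular box: outside dimensions 162×139×241 mm, with a uniform wall and base thickness of 22 mm. The base is a full 162×139 slab on the floor; four walls sit on top of the base. The front and back walls (the −y and +y sides) span the full width; the two side walls fit between them.

C is a simple wooden stool: a rectangular seat 250 mm (x) by 297 mm (y), 25 mm thick, top face at z = 420 mm, on four round legs, each 44 mm in diameter. The legs rest on z = 0, each leg's axis is inset half a diameter from the nearest pair of seat edges (so the leg's bounding box is flush with the corner).

The open box is on top of the table. Four stools sit around the table at the −y, +y, −x, +x sides.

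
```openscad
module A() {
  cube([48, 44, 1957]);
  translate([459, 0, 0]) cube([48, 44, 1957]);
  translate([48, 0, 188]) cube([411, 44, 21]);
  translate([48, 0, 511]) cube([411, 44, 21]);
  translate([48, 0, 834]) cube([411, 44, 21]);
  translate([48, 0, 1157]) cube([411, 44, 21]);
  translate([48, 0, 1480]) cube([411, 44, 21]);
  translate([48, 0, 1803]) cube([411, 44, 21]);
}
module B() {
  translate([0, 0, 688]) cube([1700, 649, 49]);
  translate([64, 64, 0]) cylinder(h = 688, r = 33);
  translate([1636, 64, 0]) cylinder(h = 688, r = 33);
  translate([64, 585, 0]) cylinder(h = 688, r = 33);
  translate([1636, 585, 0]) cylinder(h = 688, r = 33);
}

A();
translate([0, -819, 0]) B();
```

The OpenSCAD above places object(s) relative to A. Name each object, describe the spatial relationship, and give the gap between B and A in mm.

The table's nearest face is 170 mm from the ladder's −y face.

A is a ladder. B is a table. The table is on the floor beside the ladder on its −y side. The gap between the table and the ladder is 170 mm.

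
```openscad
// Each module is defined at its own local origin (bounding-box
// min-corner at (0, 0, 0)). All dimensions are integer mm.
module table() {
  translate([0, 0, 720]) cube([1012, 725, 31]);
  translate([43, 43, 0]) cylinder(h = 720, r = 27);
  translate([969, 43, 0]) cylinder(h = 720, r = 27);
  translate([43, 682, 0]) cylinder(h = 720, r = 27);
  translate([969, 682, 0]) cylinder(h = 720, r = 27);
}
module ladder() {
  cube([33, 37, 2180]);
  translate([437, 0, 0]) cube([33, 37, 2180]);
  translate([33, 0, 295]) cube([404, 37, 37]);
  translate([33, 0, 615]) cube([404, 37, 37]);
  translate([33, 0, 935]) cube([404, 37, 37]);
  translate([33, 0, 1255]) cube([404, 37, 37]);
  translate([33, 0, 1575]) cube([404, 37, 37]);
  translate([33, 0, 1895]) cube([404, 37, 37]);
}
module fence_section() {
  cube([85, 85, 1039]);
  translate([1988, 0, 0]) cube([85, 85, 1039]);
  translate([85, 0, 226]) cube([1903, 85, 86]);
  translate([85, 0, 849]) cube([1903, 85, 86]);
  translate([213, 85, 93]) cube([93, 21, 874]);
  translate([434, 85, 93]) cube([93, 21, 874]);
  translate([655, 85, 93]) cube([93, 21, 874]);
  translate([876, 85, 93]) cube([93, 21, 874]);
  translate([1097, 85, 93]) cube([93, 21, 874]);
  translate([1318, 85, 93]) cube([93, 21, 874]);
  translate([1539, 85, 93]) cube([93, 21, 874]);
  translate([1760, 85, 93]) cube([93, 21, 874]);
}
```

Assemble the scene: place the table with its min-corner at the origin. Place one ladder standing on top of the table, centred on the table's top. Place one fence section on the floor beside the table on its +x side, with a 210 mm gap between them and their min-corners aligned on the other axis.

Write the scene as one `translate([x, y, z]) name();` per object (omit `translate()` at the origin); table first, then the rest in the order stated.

table();
translate([271, 344, 751]) ladder();
translate([1222, 0, 0]) fence_section();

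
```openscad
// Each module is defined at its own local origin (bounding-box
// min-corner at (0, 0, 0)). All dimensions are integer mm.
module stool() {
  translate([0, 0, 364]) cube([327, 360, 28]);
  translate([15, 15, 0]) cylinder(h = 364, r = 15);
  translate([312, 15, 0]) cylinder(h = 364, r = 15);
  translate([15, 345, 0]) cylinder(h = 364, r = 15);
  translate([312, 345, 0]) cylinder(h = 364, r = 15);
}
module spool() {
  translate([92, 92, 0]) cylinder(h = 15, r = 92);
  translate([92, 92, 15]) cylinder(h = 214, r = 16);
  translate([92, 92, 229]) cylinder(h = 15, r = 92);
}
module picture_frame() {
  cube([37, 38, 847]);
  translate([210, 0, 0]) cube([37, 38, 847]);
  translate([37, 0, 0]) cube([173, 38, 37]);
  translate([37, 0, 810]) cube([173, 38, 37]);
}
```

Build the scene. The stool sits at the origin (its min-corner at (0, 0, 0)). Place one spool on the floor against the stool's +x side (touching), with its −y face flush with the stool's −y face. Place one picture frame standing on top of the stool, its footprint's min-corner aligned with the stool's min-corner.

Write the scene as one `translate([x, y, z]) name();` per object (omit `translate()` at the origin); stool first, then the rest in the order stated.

stool();
translate([327, 0, 0]) spool();
translate([0, 0, 392]) picture_frame();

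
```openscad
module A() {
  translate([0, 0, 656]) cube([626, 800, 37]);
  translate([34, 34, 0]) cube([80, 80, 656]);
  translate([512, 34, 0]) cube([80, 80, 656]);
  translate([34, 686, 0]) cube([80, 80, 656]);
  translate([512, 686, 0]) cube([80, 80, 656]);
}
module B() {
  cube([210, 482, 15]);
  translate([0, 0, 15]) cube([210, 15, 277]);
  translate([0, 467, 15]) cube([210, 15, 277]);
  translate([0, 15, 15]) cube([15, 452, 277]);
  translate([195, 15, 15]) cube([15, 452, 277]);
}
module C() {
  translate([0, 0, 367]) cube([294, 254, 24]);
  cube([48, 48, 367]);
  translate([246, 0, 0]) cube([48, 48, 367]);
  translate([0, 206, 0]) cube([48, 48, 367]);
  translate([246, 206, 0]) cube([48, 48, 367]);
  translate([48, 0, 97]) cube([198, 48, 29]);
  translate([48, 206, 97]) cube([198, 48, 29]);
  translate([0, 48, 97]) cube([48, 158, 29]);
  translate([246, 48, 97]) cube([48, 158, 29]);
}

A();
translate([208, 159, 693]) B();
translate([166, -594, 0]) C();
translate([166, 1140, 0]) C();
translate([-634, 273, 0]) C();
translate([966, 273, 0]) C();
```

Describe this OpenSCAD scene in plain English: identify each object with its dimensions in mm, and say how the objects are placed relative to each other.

A is a rectangular dining table. The top is 626×800×37 mm with its upper surface at z = 693 mm. It stands on four 80×80 mm square legs, each inset 34 mm from the nearest pair of top edges, running from the floor to the underside of the top.

B is an open storage box with external size 210×482×292 mm and wall thickness 15 mm (the base is also 15 mm thick). The base covers the whole footprint; the four walls stand on the base, with the y-facing walls full-width and the x-facing walls fitting between their inner faces.

C is a four-legged stool. The seat is a 294×254×24 mm slab whose top surface is at z = 391 mm; four square legs, each 48×48 mm in cross-section, run from the floor (z = 0) to the underside of the seat, each flush with a corner of the seat. Four stretchers, 48 mm wide and 29 mm tall, connect adjacent legs with their undersides at z = 97 mm, each running between the inner faces of the legs it joins and aligned with the legs' outer faces on the other axis.

The open box is on top of the table, centred. Four stools sit around the table at the −y, +y, −x, +x sides.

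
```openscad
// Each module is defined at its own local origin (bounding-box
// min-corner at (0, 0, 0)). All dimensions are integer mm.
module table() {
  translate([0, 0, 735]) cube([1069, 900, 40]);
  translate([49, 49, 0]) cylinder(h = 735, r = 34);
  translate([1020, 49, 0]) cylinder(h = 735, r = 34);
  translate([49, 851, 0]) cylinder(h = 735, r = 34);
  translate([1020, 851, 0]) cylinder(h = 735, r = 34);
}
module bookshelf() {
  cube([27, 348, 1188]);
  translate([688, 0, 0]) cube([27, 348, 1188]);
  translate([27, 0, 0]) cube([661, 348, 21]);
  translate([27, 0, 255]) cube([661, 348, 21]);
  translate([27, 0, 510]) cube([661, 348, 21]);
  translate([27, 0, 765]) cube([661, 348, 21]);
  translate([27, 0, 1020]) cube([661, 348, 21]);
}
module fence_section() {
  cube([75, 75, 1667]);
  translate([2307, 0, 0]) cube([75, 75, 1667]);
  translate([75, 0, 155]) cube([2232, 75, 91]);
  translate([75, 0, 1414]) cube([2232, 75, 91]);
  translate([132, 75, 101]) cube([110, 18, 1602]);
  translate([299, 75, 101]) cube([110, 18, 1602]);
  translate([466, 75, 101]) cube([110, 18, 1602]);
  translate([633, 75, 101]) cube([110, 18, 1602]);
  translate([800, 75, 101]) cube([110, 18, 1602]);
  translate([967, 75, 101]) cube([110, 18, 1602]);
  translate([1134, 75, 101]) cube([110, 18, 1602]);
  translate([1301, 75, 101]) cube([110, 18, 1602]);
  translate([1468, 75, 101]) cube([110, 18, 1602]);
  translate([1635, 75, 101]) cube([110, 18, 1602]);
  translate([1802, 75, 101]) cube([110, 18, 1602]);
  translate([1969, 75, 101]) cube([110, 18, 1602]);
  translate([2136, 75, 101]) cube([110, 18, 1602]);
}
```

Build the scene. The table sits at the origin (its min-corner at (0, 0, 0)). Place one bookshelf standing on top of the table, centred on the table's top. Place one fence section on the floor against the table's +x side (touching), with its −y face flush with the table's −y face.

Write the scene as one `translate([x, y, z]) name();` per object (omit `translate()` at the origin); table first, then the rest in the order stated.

table();
translate([177, 276, 775]) bookshelf();
translate([1069, 0, 0]) fence_section();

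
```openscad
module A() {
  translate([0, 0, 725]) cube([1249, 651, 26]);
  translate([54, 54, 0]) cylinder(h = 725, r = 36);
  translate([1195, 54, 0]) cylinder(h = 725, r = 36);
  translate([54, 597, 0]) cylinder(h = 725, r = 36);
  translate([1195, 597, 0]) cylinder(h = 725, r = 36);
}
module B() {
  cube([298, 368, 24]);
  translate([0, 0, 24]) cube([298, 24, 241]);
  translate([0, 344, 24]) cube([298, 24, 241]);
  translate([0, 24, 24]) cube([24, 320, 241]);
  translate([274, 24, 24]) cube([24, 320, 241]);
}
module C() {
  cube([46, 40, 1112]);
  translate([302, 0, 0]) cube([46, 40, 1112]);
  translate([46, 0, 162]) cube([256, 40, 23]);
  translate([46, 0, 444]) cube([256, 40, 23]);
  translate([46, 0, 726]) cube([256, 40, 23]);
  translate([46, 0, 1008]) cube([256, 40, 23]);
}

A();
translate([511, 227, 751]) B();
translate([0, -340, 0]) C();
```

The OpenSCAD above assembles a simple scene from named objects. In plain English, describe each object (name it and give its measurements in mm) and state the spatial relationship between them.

A is a rectangular dining table. The top is 1249×651×26 mm with its upper surface at z = 751 mm. It stands on four round legs of 72 mm diameter, each leg's bounding box inset 18 mm from the nearest pair of top edges, running from the floor to the underside of the top.

B is an open storage box with external size 298×368×265 mm and wall thickness 24 mm (the base is also 24 mm thick). The base covers the whole footprint; the four walls stand on the base, with the y-facing walls full-width and the x-facing walls fitting between their inner faces.

C is a wooden ladder with two side rails of 46×40 mm section and 1112 mm height, set 348 mm apart overall. Between them run 4 rectangular rungs (40 mm deep, 23 mm thick), front faces flush with the rails' −y face. The bottom of the first rung is 162 mm above the floor and each subsequent rung is 282 mm higher than the one below.

The open box is on top of the table. The ladder is on the floor beside the table on its −y side.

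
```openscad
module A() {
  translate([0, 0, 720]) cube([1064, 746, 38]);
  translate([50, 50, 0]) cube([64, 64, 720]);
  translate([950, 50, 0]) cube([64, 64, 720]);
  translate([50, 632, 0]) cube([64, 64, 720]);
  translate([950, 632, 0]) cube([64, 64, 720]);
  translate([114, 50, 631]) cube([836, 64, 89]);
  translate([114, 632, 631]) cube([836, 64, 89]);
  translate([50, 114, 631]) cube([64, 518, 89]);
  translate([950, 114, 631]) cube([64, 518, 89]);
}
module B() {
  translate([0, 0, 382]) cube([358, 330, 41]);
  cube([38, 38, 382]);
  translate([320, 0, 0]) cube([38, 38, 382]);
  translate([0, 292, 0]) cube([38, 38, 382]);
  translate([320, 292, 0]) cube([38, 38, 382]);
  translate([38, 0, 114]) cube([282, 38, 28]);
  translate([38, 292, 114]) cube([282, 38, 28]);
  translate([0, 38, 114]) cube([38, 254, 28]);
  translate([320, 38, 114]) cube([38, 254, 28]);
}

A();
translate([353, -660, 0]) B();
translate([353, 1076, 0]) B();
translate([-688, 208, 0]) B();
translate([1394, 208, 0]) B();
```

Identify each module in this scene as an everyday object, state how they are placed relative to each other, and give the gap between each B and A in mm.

Each stool's nearest face is 330 mm from the table's bounding box.

A is a table. B is a stool. Four stools sit around the table at the −y, +y, −x, +x sides. The gap between each stool and the table is 330 mm.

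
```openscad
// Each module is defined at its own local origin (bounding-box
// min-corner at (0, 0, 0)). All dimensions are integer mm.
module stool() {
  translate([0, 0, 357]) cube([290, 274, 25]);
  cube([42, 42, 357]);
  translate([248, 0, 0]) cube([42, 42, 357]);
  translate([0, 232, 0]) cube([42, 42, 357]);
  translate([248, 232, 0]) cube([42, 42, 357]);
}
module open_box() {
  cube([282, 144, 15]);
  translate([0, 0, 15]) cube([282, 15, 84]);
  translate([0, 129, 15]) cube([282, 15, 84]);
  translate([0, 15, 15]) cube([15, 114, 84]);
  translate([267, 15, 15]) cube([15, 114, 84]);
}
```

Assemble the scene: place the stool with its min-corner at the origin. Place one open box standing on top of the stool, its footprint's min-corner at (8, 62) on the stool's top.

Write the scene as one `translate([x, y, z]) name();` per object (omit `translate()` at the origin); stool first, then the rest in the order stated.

stool();
translate([8, 62, 382]) open_box();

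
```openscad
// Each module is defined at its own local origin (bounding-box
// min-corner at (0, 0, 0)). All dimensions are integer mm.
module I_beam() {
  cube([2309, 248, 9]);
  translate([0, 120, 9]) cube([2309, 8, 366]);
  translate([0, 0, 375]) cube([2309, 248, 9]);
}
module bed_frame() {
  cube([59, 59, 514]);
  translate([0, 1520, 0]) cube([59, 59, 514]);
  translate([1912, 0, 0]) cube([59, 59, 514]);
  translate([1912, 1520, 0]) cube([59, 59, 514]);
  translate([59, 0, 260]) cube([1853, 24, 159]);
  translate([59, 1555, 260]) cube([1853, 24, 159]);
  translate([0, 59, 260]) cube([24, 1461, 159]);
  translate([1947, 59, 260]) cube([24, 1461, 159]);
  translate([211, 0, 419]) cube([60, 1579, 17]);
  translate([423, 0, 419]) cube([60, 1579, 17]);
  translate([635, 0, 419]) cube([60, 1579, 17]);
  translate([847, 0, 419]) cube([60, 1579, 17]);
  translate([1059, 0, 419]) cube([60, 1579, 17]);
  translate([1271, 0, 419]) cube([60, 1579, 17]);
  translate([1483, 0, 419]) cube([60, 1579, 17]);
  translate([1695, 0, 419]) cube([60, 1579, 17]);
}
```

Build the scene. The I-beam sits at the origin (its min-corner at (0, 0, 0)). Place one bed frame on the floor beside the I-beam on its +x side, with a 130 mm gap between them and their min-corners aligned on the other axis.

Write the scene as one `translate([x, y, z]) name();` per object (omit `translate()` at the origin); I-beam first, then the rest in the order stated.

I_beam();
translate([2439, 0, 0]) bed_frame();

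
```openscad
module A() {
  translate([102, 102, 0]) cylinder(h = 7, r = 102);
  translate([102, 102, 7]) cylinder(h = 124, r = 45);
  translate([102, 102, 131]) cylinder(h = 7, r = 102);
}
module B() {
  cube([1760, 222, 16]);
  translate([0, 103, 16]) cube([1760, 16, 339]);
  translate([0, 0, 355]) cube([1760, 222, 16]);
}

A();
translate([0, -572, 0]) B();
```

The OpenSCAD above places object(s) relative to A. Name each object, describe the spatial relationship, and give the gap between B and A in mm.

A is a spool. B is an I-beam. The I-beam is on the floor beside the spool on its −y side. The gap between the I-beam and the spool is 350 mm.

The I-beam's nearest face is 350 mm from the spool's −y face.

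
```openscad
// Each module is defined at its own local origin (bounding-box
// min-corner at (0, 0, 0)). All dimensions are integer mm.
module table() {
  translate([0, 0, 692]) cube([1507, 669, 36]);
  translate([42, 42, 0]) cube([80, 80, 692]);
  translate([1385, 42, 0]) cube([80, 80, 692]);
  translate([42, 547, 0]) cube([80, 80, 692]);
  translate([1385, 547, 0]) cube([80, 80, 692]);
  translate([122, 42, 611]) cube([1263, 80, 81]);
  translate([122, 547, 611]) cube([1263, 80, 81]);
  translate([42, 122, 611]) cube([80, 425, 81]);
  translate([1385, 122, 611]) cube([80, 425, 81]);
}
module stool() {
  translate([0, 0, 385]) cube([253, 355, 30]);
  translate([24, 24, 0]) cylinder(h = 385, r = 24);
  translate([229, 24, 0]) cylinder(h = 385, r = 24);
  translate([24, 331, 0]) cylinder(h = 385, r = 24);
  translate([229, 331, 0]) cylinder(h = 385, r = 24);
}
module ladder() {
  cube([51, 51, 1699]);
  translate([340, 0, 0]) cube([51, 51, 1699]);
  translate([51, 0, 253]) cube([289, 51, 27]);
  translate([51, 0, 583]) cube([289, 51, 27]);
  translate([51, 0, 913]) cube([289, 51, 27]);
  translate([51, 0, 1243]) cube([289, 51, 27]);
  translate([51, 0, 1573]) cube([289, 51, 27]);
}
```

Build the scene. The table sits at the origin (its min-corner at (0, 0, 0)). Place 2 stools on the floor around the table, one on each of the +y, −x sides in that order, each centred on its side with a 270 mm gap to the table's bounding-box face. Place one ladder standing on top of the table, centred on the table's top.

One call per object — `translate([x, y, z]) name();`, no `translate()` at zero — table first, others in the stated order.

table();
translate([627, 939, 0]) stool();
translate([-523, 157, 0]) stool();
translate([558, 309, 728]) ladder();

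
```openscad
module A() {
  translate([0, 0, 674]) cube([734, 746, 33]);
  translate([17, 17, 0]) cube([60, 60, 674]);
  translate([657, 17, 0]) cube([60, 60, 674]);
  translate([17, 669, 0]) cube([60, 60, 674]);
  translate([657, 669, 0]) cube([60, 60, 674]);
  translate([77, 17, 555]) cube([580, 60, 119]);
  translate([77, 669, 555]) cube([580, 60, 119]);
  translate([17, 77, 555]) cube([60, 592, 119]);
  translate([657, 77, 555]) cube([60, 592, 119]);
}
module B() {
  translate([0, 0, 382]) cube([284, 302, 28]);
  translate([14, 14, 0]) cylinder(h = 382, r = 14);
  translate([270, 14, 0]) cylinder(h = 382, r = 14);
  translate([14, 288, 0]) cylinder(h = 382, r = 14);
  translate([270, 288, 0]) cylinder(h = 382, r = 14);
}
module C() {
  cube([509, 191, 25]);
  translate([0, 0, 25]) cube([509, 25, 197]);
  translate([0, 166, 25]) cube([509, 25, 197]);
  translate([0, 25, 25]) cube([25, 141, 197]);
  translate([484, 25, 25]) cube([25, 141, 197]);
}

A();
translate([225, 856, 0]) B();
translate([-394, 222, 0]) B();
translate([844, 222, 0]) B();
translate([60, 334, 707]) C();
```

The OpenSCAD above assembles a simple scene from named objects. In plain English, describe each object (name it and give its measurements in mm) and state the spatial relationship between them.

A is a table with a 734×746 mm rectangular top, 33 mm thick, top surface at z = 707 mm, supported by four 60×60 mm square legs, each inset 17 mm from the nearest pair of top edges, running from the floor. Four apron rails, 60 mm thick and 119 mm tall, run between adjacent legs with their top edges flush with the underside of the top and their outer faces flush with the legs' outer faces.

B is a four-legged stool. The seat is 284×302 mm, 28 mm thick, top at z = 410 mm. It stands on four round legs, each 28 mm in diameter, from z = 0 to the seat underside, each leg's axis is inset half a diameter from the nearest pair of seat edges (so the leg's bounding box is flush with the corner).

C is an open storage box with external size 509×191×222 mm and wall thickness 25 mm (the base is also 25 mm thick). The base covers the whole footprint; the four walls stand on the base, with the y-facing walls full-width and the x-facing walls fitting between their inner faces.

Three stools sit around the table at the +y, −x, +x sides. The open box is on top of the table.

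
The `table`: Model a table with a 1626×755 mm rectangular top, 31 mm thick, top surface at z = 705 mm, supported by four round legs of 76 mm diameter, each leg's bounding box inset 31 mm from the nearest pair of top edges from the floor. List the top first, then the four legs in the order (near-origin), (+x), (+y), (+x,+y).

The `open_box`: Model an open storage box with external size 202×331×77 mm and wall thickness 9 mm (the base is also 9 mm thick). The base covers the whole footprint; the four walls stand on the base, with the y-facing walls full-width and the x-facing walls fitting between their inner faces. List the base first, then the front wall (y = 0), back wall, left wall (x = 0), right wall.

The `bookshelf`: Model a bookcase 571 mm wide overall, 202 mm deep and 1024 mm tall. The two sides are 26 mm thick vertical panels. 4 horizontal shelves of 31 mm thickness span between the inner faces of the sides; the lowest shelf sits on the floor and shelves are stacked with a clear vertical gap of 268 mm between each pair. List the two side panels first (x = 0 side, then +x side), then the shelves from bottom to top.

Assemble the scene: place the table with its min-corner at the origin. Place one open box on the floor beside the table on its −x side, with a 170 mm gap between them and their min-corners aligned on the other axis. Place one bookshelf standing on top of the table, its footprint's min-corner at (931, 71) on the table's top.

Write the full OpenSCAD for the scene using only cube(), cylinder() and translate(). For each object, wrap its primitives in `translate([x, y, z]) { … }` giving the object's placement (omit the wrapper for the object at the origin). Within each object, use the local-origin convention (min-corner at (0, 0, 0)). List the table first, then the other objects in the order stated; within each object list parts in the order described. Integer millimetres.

translate([0, 0, 674]) cube([1626, 755, 31]);
translate([69, 69, 0]) cylinder(h = 674, r = 38);
translate([1557, 69, 0]) cylinder(h = 674, r = 38);
translate([69, 686, 0]) cylinder(h = 674, r = 38);
translate([1557, 686, 0]) cylinder(h = 674, r = 38);
translate([-372, 0, 0]) {
  cube([202, 331, 9]);
  translate([0, 0, 9]) cube([202, 9, 68]);
  translate([0, 322, 9]) cube([202, 9, 68]);
  translate([0, 9, 9]) cube([9, 313, 68]);
  translate([193, 9, 9]) cube([9, 313, 68]);
}
translate([931, 71, 705]) {
  cube([26, 202, 1024]);
  translate([545, 0, 0]) cube([26, 202, 1024]);
  translate([26, 0, 0]) cube([519, 202, 31]);
  translate([26, 0, 299]) cube([519, 202, 31]);
  translate([26, 0, 598]) cube([519, 202, 31]);
  translate([26, 0, 897]) cube([519, 202, 31]);
}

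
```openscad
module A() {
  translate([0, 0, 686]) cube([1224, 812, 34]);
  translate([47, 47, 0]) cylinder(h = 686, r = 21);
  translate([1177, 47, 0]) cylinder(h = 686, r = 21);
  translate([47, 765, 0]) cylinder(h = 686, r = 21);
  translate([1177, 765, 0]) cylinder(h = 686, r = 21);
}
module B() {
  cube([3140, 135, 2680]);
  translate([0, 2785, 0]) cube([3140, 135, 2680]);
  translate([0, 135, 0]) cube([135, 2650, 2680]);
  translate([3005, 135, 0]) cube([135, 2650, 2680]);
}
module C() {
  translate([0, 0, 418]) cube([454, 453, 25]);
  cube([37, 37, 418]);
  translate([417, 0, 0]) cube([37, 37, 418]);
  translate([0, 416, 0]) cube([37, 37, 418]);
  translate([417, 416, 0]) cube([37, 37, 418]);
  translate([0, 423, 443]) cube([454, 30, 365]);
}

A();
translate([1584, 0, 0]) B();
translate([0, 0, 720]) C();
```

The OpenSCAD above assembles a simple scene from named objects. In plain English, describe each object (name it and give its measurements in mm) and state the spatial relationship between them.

A is a rectangular dining table. The top is 1224×812×34 mm with its upper surface at z = 720 mm. It stands on four round legs of 42 mm diameter, each leg's bounding box inset 26 mm from the nearest pair of top edges, running from the floor to the underside of the top.

B is a box-shaped house frame (walls only): outside footprint 3140×2920 mm, wall height 2680 mm, wall thickness 135 mm. The two y-facing walls run the full x-width; the two x-facing walls fit between the inner faces of the y-facing walls.

C is a chair. The seat is a 454×453×25 mm slab with its top at z = 443 mm, on four 37×37 mm corner legs (flush with the seat edges, standing on z = 0). A flat backrest 30 mm thick, 365 mm tall, spans the full seat width and rises from the seat top along its +y edge, rear face flush with the rear of the seat.

The house frame is on the floor beside the table on its +x side. The chair is on top of the table.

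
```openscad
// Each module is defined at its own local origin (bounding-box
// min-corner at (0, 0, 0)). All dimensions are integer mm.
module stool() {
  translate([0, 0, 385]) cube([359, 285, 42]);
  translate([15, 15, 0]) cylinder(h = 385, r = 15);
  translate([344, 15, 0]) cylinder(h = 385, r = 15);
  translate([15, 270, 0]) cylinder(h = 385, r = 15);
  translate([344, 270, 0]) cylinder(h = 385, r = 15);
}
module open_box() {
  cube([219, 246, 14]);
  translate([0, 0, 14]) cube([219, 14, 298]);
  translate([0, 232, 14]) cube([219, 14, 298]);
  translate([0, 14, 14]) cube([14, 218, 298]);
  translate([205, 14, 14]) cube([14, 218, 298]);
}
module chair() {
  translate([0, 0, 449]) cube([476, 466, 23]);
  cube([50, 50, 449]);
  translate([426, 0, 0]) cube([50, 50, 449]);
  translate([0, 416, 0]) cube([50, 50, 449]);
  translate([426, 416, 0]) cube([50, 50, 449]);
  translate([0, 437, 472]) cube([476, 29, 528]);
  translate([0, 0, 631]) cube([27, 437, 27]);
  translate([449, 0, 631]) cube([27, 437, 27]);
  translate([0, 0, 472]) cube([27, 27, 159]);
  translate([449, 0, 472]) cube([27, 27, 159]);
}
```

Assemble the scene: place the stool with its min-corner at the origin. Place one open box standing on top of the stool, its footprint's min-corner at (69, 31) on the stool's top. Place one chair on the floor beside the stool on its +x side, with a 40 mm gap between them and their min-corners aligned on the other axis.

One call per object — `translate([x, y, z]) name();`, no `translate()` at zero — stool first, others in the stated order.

stool();
translate([69, 31, 427]) open_box();
translate([399, 0, 0]) chair();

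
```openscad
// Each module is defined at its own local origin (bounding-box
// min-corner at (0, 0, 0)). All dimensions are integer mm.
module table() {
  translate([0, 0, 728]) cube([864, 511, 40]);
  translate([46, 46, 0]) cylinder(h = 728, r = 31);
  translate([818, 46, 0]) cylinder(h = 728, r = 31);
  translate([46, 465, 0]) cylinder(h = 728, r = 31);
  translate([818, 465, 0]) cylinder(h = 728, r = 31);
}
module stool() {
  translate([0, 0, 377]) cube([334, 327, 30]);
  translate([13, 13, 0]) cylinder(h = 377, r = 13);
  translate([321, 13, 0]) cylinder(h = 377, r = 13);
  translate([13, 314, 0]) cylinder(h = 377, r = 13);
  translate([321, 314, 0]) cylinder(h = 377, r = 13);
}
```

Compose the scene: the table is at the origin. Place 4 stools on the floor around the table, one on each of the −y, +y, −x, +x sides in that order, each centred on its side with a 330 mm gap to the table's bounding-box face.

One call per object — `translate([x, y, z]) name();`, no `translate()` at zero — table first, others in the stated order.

table();
translate([265, -657, 0]) stool();
translate([265, 841, 0]) stool();
translate([-664, 92, 0]) stool();
translate([1194, 92, 0]) stool();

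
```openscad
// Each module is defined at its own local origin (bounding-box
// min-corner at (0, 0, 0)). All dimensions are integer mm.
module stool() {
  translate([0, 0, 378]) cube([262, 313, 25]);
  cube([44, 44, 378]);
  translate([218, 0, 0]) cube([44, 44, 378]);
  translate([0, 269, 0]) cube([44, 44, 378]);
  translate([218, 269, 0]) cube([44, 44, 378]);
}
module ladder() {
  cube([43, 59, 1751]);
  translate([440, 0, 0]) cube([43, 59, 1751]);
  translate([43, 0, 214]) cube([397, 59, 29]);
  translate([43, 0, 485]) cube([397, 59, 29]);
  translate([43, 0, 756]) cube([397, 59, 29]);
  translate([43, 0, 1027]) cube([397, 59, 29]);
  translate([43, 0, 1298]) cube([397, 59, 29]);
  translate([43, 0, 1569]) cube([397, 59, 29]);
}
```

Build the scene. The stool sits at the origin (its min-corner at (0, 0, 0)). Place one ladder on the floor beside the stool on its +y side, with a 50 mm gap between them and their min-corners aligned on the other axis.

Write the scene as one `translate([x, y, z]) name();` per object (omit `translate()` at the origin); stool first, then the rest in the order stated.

stool();
translate([0, 363, 0]) ladder();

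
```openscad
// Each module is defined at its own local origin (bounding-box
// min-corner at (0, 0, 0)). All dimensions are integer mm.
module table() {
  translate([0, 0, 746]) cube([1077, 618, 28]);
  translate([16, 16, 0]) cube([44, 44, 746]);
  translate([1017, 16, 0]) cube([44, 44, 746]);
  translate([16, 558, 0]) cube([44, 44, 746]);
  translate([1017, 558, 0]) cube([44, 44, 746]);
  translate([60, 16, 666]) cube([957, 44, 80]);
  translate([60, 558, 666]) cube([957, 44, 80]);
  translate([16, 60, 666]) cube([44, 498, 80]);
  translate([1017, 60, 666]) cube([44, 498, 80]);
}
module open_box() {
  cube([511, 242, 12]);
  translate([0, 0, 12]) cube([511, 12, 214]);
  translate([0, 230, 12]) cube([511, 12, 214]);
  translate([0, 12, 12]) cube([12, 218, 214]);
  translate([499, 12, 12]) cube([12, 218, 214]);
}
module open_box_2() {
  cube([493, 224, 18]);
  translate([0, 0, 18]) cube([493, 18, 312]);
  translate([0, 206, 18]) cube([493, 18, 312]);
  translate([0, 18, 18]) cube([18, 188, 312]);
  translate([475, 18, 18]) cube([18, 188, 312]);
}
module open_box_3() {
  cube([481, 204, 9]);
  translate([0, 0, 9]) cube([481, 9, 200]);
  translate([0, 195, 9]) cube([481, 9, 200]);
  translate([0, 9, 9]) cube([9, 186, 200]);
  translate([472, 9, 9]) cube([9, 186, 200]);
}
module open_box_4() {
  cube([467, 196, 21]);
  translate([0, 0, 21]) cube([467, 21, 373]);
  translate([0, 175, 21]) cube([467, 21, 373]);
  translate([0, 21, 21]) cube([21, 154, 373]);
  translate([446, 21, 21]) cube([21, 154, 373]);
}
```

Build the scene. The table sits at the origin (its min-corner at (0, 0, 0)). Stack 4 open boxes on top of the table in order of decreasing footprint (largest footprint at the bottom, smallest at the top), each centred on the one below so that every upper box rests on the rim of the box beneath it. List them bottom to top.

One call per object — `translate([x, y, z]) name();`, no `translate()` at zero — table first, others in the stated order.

table();
translate([283, 188, 774]) open_box();
translate([292, 197, 1000]) open_box_2();
translate([298, 207, 1330]) open_box_3();
translate([305, 211, 1539]) open_box_4();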